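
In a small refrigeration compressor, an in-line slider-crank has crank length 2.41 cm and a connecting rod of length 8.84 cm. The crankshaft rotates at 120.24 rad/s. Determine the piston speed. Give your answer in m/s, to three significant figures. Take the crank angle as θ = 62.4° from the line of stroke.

ω = 120.2 rad/s
For an in-line slider-crank, x = r cosθ + √(L² − r² sin²θ), so v = −rω sinθ·[1 + r cosθ/√(L² − r² sin²θ)].
With r = 0.0241 m, L = 0.0884 m, θ = 62.4°: √(L² − r² sin²θ) = 0.085781 m.
v = −0.0241·120.2·0.88620·[1 + 0.0241·0.46330/0.085781] = -2.9023 m/s.
|v| = 2.9023 m/s.

2.90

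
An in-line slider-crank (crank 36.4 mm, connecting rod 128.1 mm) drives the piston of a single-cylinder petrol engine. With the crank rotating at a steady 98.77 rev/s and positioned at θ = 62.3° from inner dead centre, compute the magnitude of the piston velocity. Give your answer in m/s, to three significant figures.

ω = 2π·98.8 = 620.6 rad/s
For an in-line slider-crank, x = r cosθ + √(L² − r² sin²θ), so v = −rω sinθ·[1 + r cosθ/√(L² − r² sin²θ)].
With r = 0.0364 m, L = 0.1281 m, θ = 62.3°: √(L² − r² sin²θ) = 0.12398 m.
v = −0.0364·620.6·0.88539·[1 + 0.0364·0.46484/0.12398] = -22.73 m/s.
|v| = 22.73 m/s.

22.7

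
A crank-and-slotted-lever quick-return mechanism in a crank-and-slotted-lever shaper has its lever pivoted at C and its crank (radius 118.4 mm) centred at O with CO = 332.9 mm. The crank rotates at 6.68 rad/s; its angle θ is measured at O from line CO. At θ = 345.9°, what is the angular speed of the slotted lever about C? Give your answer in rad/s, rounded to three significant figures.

ω = 6.68 rad/s
Crank pin A relative to C: A = (d + r cosθ, r sinθ); lever angle φ = atan2(r sinθ, d + r cosθ).
Differentiating tanφ: φ̇ = rω(d cosθ + r)/(d² + r² + 2dr cosθ).
d² + r² + 2dr cosθ = |CA|² = 0.201297 m²;  d cosθ + r = +0.44127 m.
|ω_lever| = |0.1184·6.68·+0.44127| / 0.201297 = 1.7338 rad/s.

1.73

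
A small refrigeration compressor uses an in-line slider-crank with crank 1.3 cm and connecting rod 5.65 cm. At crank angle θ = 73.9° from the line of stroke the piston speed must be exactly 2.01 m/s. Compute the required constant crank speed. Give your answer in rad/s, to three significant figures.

For an in-line slider-crank, |v_piston| = rω|sinθ|·[1 + r cosθ/√(L² − r² sin²θ)].
With r = 0.013 m, L = 0.0565 m, θ = 73.9°: the bracketed kinematic factor |dx/dθ| = 0.013307 m.
ω = v/|dx/dθ| = 2.01/0.013307 = 151.04 rad/s.

151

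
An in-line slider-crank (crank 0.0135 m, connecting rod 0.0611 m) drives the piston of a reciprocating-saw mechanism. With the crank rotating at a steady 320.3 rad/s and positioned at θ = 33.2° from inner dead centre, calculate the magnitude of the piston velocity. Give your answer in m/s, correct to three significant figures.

ω = 320.3 rad/s
For an in-line slider-crank, x = r cosθ + √(L² − r² sin²θ), so v = −rω sinθ·[1 + r cosθ/√(L² − r² sin²θ)].
With r = 0.0135 m, L = 0.0611 m, θ = 33.2°: √(L² − r² sin²θ) = 0.060651 m.
v = −0.0135·320.3·0.54756·[1 + 0.0135·0.83676/0.060651] = -2.8087 m/s.
|v| = 2.8087 m/s.

2.81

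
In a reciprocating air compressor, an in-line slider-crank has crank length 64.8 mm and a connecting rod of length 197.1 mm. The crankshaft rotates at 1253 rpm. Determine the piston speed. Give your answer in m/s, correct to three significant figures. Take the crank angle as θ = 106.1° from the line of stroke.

7.38

ω = 2π·1253/60 = 131.2 rad/s
For an in-line slider-crank, x = r cosθ + √(L² − r² sin²θ), so v = −rω sinθ·[1 + r cosθ/√(L² − r² sin²θ)].
With r = 0.0648 m, L = 0.1971 m, θ = 106.1°: √(L² − r² sin²θ) = 0.18701 m.
v = −0.0648·131.2·0.96078·[1 + 0.0648·-0.27731/0.18701] = -7.3842 m/s.
|v| = 7.3842 m/s.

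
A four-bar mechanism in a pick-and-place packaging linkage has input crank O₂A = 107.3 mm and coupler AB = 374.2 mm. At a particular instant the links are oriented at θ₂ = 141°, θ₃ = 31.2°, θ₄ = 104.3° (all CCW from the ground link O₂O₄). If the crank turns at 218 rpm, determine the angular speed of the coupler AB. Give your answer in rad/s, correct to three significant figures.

ω₂ = 22.83 rad/s (from 218 rpm).
Differentiating the loop-closure r₂e^{iθ₂}+r₃e^{iθ₃}=r₁+r₄e^{iθ₄} gives r₂ω₂e^{iθ₂}+r₃ω₃e^{iθ₃}=r₄ω₄e^{iθ₄}.
Eliminating the other unknown: ω₃ = r₂ω₂ sin(θ₄−θ₂) / [r₃ sin(θ₃−θ₄)].
Numerator sine = -0.59763; denominator sine = -0.95681.
Result = 0.1073·22.83·(-0.59763) / (0.3742·(-0.95681)) = +4.0887 rad/s; magnitude 4.0887 rad/s.

4.09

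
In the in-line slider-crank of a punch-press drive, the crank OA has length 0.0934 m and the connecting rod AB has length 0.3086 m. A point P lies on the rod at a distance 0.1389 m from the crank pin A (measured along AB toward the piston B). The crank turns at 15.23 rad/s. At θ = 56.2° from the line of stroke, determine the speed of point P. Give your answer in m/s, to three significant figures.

1.35

ω = 15.23 rad/s.  Crank-pin speed |V_A| = rω = 1.4225 m/s, perpendicular to OA.
Rod angle: sinφ = −(r/L) sinθ ⇒ φ = -14.566°; ω_rod = −rω cosθ/√(L²−r²sin²θ) = -2.6494 rad/s.
V_P = V_A + ω_rod × AP, with AP = 0.1389 m along the rod.
Components: V_Px = −rω sinθ − a·ω_rod·sinφ = -1.2746 m/s;  V_Py = rω cosθ + a·ω_rod·cosφ = +0.43515 m/s.
|V_P| = √(V_Px² + V_Py²) = 1.3468 m/s.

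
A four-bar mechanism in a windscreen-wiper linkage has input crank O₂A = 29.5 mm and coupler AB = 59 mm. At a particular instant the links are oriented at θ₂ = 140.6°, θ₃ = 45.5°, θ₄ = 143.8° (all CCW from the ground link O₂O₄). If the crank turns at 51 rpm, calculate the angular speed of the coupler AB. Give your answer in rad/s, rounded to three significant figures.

ω₂ = 5.341 rad/s (from 51 rpm).
Differentiating the loop-closure r₂e^{iθ₂}+r₃e^{iθ₃}=r₁+r₄e^{iθ₄} gives r₂ω₂e^{iθ₂}+r₃ω₃e^{iθ₃}=r₄ω₄e^{iθ₄}.
Eliminating the other unknown: ω₃ = r₂ω₂ sin(θ₄−θ₂) / [r₃ sin(θ₃−θ₄)].
Numerator sine = +0.05582; denominator sine = -0.98953.
Result = 0.0295·5.341·(+0.05582) / (0.059·(-0.98953)) = -0.15064 rad/s; magnitude 0.15064 rad/s.

0.151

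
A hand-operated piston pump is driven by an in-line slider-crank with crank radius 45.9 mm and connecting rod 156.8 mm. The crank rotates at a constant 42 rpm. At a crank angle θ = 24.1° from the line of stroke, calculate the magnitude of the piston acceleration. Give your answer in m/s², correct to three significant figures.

0.988

ω = 2π·42/60 = 4.398 rad/s
x(θ) = r cosθ + √(L² − r² sin²θ); with ω constant, a = ω²·d²x/dθ².
d²x/dθ² = −r cosθ − r²(cos2θ)/√u − r⁴ sin²2θ/(4u^{3/2}),  u = L² − r² sin²θ = 0.024235 m².
Substituting r = 0.0459 m, L = 0.1568 m, θ = 24.1°: d²x/dθ² = -0.051083 m.
a = ω²·d²x/dθ² = (4.398)²·(-0.051083) = -0.98817 m/s²;  |a| = 0.98817 m/s².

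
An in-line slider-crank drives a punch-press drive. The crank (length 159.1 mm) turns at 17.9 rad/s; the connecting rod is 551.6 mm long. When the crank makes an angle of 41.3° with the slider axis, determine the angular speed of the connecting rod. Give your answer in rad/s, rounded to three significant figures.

ω = 17.9 rad/s
The rod makes angle φ with the slider axis where L sinφ = r sinθ; differentiating, L cosφ·φ̇ = r ω cosθ.
L cosφ = √(L² − r² sin²θ) = 0.54151 m.
|ω_rod| = r ω |cosθ| / √(L² − r² sin²θ) = 0.1591·17.9·0.75126/0.54151 = 3.951 rad/s.

3.95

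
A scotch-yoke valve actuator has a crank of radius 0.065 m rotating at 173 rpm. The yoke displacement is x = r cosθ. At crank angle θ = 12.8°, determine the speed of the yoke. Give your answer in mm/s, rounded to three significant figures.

261

ω = 18.12 rad/s (from 173 rpm).
x = r cosθ ⇒ ẋ = −rω sinθ.
|v| = rω|sinθ| = 0.065·18.12·|sin 12.8°| = 0.26089 m/s = 260.89 mm/s.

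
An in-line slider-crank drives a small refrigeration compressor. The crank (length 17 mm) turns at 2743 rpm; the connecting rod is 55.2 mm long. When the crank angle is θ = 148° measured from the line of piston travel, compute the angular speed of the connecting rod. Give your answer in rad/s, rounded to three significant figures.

ω = 287.2 rad/s (converted from 2743 rpm).
The rod makes angle φ with the slider axis where L sinφ = r sinθ; differentiating, L cosφ·φ̇ = r ω cosθ.
L cosφ = √(L² − r² sin²θ) = 0.05446 m.
|ω_rod| = r ω |cosθ| / √(L² − r² sin²θ) = 0.017·287.2·0.84805/0.05446 = 76.041 rad/s.

76.0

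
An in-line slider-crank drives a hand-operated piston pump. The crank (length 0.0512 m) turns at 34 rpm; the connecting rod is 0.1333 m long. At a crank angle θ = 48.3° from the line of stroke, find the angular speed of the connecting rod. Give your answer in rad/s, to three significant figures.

0.950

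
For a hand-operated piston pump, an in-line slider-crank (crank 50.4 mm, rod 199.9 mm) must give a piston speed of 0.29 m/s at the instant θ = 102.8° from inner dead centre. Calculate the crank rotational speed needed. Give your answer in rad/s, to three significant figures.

6.26

For an in-line slider-crank, |v_piston| = rω|sinθ|·[1 + r cosθ/√(L² − r² sin²θ)].
With r = 0.0504 m, L = 0.1999 m, θ = 102.8°: the bracketed kinematic factor |dx/dθ| = 0.046315 m.
ω = v/|dx/dθ| = 0.29/0.046315 = 6.2614 rad/s.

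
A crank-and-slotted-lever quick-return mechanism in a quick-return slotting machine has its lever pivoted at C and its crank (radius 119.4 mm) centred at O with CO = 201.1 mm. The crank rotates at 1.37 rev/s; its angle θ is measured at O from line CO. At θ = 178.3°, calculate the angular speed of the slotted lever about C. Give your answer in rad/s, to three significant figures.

ω = 8.608 rad/s (from 1.37 rev/s).
Crank pin A relative to C: A = (d + r cosθ, r sinθ); lever angle φ = atan2(r sinθ, d + r cosθ).
Differentiating tanφ: φ̇ = rω(d cosθ + r)/(d² + r² + 2dr cosθ).
d² + r² + 2dr cosθ = |CA|² = 0.00669603 m²;  d cosθ + r = -0.081611 m.
|ω_lever| = |0.1194·8.608·-0.081611| / 0.00669603 = 12.527 rad/s.

12.5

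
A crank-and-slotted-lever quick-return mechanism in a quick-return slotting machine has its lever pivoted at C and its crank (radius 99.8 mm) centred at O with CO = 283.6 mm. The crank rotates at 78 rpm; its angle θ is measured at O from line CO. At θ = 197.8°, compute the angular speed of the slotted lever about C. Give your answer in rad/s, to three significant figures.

3.80

ω = 8.168 rad/s (from 78 rpm).
Crank pin A relative to C: A = (d + r cosθ, r sinθ); lever angle φ = atan2(r sinθ, d + r cosθ).
Differentiating tanφ: φ̇ = rω(d cosθ + r)/(d² + r² + 2dr cosθ).
d² + r² + 2dr cosθ = |CA|² = 0.0364922 m²;  d cosθ + r = -0.17022 m.
|ω_lever| = |0.0998·8.168·-0.17022| / 0.0364922 = 3.8025 rad/s.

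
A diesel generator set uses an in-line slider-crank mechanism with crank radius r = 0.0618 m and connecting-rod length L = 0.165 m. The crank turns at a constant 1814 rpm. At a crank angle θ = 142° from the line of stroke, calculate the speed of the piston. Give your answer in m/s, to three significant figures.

ω = 2π·1814/60 = 190 rad/s
For an in-line slider-crank, x = r cosθ + √(L² − r² sin²θ), so v = −rω sinθ·[1 + r cosθ/√(L² − r² sin²θ)].
With r = 0.0618 m, L = 0.165 m, θ = 142°: √(L² − r² sin²θ) = 0.16055 m.
v = −0.0618·190·0.61566·[1 + 0.0618·-0.78801/0.16055] = -5.0353 m/s.
|v| = 5.0353 m/s.

5.04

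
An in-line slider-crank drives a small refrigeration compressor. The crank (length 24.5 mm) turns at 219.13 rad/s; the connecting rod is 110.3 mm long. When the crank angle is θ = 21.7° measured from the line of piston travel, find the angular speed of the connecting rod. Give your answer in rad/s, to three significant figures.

ω = 219.1 rad/s
The rod makes angle φ with the slider axis where L sinφ = r sinθ; differentiating, L cosφ·φ̇ = r ω cosθ.
L cosφ = √(L² − r² sin²θ) = 0.10993 m.
|ω_rod| = r ω |cosθ| / √(L² − r² sin²θ) = 0.0245·219.1·0.92913/0.10993 = 45.377 rad/s.

45.4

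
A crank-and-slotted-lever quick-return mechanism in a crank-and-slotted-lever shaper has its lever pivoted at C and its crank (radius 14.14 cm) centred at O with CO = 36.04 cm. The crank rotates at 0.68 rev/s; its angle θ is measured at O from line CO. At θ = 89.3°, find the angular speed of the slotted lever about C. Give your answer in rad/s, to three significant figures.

ω = 4.273 rad/s (from 0.68 rev/s).
Crank pin A relative to C: A = (d + r cosθ, r sinθ); lever angle φ = atan2(r sinθ, d + r cosθ).
Differentiating tanφ: φ̇ = rω(d cosθ + r)/(d² + r² + 2dr cosθ).
d² + r² + 2dr cosθ = |CA|² = 0.151127 m²;  d cosθ + r = +0.1458 m.
|ω_lever| = |0.1414·4.273·+0.1458| / 0.151127 = 0.58286 rad/s.

0.583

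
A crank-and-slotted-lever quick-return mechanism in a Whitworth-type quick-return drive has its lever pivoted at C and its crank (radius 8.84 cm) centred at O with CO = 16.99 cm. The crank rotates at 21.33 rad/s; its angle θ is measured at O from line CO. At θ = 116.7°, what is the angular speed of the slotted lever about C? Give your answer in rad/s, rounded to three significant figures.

ω = 21.33 rad/s
Crank pin A relative to C: A = (d + r cosθ, r sinθ); lever angle φ = atan2(r sinθ, d + r cosθ).
Differentiating tanφ: φ̇ = rω(d cosθ + r)/(d² + r² + 2dr cosθ).
d² + r² + 2dr cosθ = |CA|² = 0.0231838 m²;  d cosθ + r = +0.012061 m.
|ω_lever| = |0.0884·21.33·+0.012061| / 0.0231838 = 0.98092 rad/s.

0.981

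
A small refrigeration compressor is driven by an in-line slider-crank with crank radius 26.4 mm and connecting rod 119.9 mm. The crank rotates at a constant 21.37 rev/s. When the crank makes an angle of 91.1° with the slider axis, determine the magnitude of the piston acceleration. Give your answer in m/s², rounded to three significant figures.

ω = 2π·21.4 = 134.3 rad/s
x(θ) = r cosθ + √(L² − r² sin²θ); with ω constant, a = ω²·d²x/dθ².
d²x/dθ² = −r cosθ − r²(cos2θ)/√u − r⁴ sin²2θ/(4u^{3/2}),  u = L² − r² sin²θ = 0.0136793 m².
Substituting r = 0.0264 m, L = 0.1199 m, θ = 91.1°: d²x/dθ² = +0.0064613 m.
a = ω²·d²x/dθ² = (134.3)²·(+0.0064613) = +116.49 m/s²;  |a| = 116.49 m/s².

116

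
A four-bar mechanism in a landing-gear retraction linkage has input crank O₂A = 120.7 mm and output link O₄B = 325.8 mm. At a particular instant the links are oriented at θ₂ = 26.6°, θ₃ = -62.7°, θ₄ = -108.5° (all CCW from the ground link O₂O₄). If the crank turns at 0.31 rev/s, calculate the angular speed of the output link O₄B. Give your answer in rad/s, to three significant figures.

ω₂ = 1.948 rad/s (from 0.31 rev/s).
Differentiating the loop-closure r₂e^{iθ₂}+r₃e^{iθ₃}=r₁+r₄e^{iθ₄} gives r₂ω₂e^{iθ₂}+r₃ω₃e^{iθ₃}=r₄ω₄e^{iθ₄}.
Eliminating the other unknown: ω₄ = r₂ω₂ sin(θ₂−θ₃) / [r₄ sin(θ₄−θ₃)].
Numerator sine = +0.99993; denominator sine = -0.71691.
Result = 0.1207·1.948·(+0.99993) / (0.3258·(-0.71691)) = -1.0065 rad/s; magnitude 1.0065 rad/s.

1.01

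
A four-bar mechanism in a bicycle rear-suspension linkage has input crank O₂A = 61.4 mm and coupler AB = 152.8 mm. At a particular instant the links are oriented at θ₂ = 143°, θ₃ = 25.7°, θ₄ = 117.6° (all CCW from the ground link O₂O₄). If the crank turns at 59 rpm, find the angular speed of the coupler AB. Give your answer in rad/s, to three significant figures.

1.07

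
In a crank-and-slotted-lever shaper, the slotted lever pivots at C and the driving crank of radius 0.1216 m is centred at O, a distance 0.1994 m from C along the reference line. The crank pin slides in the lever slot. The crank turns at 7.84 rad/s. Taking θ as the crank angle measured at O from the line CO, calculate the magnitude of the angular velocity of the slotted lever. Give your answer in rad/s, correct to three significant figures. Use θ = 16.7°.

ω = 7.84 rad/s
Crank pin A relative to C: A = (d + r cosθ, r sinθ); lever angle φ = atan2(r sinθ, d + r cosθ).
Differentiating tanφ: φ̇ = rω(d cosθ + r)/(d² + r² + 2dr cosθ).
d² + r² + 2dr cosθ = |CA|² = 0.100996 m²;  d cosθ + r = +0.31259 m.
|ω_lever| = |0.1216·7.84·+0.31259| / 0.100996 = 2.9507 rad/s.

2.95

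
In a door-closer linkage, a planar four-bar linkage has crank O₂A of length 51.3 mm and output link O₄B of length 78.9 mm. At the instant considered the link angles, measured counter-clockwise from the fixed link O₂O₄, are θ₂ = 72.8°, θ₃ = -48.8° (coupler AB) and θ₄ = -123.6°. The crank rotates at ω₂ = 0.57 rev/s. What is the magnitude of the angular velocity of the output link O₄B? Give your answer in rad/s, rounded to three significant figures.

ω₂ = 3.581 rad/s (from 0.57 rev/s).
Differentiating the loop-closure r₂e^{iθ₂}+r₃e^{iθ₃}=r₁+r₄e^{iθ₄} gives r₂ω₂e^{iθ₂}+r₃ω₃e^{iθ₃}=r₄ω₄e^{iθ₄}.
Eliminating the other unknown: ω₄ = r₂ω₂ sin(θ₂−θ₃) / [r₄ sin(θ₄−θ₃)].
Numerator sine = +0.85173; denominator sine = -0.96502.
Result = 0.0513·3.581·(+0.85173) / (0.0789·(-0.96502)) = -2.0552 rad/s; magnitude 2.0552 rad/s.

2.06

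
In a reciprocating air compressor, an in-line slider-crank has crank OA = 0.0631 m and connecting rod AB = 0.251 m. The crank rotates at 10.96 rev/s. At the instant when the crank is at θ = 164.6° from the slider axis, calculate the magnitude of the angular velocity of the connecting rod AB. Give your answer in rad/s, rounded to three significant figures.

16.7

ω = 68.86 rad/s (converted from 10.96 rev/s).
The rod makes angle φ with the slider axis where L sinφ = r sinθ; differentiating, L cosφ·φ̇ = r ω cosθ.
L cosφ = √(L² − r² sin²θ) = 0.25044 m.
|ω_rod| = r ω |cosθ| / √(L² − r² sin²θ) = 0.0631·68.86·0.96410/0.25044 = 16.728 rad/s.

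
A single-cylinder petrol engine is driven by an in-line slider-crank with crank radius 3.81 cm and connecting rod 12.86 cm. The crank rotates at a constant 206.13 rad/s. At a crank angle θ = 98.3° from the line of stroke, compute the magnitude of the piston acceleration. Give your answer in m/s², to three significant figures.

713

ω = 206.1 rad/s
x(θ) = r cosθ + √(L² − r² sin²θ); with ω constant, a = ω²·d²x/dθ².
d²x/dθ² = −r cosθ − r²(cos2θ)/√u − r⁴ sin²2θ/(4u^{3/2}),  u = L² − r² sin²θ = 0.0151166 m².
Substituting r = 0.0381 m, L = 0.1286 m, θ = 98.3°: d²x/dθ² = +0.016791 m.
a = ω²·d²x/dθ² = (206.1)²·(+0.016791) = +713.46 m/s²;  |a| = 713.46 m/s².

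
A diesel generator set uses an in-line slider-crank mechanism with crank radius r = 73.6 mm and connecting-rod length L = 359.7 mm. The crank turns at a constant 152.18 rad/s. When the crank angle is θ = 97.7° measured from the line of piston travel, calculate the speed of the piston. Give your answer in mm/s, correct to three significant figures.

ω = 152.2 rad/s
For an in-line slider-crank, x = r cosθ + √(L² − r² sin²θ), so v = −rω sinθ·[1 + r cosθ/√(L² − r² sin²θ)].
With r = 0.0736 m, L = 0.3597 m, θ = 97.7°: √(L² − r² sin²θ) = 0.35223 m.
v = −0.0736·152.2·0.99098·[1 + 0.0736·-0.13399/0.35223] = -10.789 m/s.
|v| = 10.789 m/s = 10789 mm/s.

10800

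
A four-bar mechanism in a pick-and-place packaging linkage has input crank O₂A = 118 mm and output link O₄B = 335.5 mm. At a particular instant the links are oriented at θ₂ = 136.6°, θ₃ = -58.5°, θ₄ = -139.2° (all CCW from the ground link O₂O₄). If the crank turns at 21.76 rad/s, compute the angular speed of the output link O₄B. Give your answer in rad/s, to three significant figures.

ω₂ = 21.76 rad/s
Differentiating the loop-closure r₂e^{iθ₂}+r₃e^{iθ₃}=r₁+r₄e^{iθ₄} gives r₂ω₂e^{iθ₂}+r₃ω₃e^{iθ₃}=r₄ω₄e^{iθ₄}.
Eliminating the other unknown: ω₄ = r₂ω₂ sin(θ₂−θ₃) / [r₄ sin(θ₄−θ₃)].
Numerator sine = -0.26050; denominator sine = -0.98686.
Result = 0.118·21.76·(-0.26050) / (0.3355·(-0.98686)) = +2.0203 rad/s; magnitude 2.0203 rad/s.

2.02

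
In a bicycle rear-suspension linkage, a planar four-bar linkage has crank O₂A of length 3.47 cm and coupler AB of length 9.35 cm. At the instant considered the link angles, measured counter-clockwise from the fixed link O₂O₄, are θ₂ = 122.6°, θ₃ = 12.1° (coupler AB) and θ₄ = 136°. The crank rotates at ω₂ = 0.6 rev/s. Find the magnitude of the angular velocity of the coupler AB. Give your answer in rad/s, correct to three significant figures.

0.391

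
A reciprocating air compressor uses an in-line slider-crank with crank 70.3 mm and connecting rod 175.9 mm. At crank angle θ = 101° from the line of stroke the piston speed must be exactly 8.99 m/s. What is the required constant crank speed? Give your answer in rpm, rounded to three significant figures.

1360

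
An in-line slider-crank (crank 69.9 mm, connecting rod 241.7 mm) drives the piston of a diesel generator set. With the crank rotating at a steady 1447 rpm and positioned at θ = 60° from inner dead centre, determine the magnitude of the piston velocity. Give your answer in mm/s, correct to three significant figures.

ω = 2π·1447/60 = 151.5 rad/s
For an in-line slider-crank, x = r cosθ + √(L² − r² sin²θ), so v = −rω sinθ·[1 + r cosθ/√(L² − r² sin²θ)].
With r = 0.0699 m, L = 0.2417 m, θ = 60°: √(L² − r² sin²θ) = 0.234 m.
v = −0.0699·151.5·0.86603·[1 + 0.0699·0.50000/0.234] = -10.543 m/s.
|v| = 10.543 m/s = 10543 mm/s.

10500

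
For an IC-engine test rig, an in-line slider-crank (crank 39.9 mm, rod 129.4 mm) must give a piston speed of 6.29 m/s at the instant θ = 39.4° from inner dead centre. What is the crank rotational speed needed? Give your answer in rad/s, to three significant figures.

200

For an in-line slider-crank, |v_piston| = rω|sinθ|·[1 + r cosθ/√(L² − r² sin²θ)].
With r = 0.0399 m, L = 0.1294 m, θ = 39.4°: the bracketed kinematic factor |dx/dθ| = 0.031479 m.
ω = v/|dx/dθ| = 6.29/0.031479 = 199.82 rad/s.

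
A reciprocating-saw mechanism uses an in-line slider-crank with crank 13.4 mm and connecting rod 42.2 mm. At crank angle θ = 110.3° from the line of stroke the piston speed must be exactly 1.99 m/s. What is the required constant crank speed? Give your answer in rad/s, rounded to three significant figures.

For an in-line slider-crank, |v_piston| = rω|sinθ|·[1 + r cosθ/√(L² − r² sin²θ)].
With r = 0.0134 m, L = 0.0422 m, θ = 110.3°: the bracketed kinematic factor |dx/dθ| = 0.011117 m.
ω = v/|dx/dθ| = 1.99/0.011117 = 179 rad/s.

179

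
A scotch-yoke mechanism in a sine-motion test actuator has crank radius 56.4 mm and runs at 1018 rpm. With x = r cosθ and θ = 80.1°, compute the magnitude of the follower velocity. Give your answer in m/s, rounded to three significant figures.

5.92

ω = 106.6 rad/s (from 1018 rpm).
x = r cosθ ⇒ ẋ = −rω sinθ.
|v| = rω|sinθ| = 0.0564·106.6·|sin 80.1°| = 5.923 m/s.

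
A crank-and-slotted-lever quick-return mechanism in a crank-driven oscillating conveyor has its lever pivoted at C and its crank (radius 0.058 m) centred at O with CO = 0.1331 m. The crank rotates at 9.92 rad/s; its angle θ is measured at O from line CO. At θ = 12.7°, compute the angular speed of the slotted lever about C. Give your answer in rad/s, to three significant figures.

2.99

ω = 9.92 rad/s
Crank pin A relative to C: A = (d + r cosθ, r sinθ); lever angle φ = atan2(r sinθ, d + r cosθ).
Differentiating tanφ: φ̇ = rω(d cosθ + r)/(d² + r² + 2dr cosθ).
d² + r² + 2dr cosθ = |CA|² = 0.0361415 m²;  d cosθ + r = +0.18784 m.
|ω_lever| = |0.058·9.92·+0.18784| / 0.0361415 = 2.9904 rad/s.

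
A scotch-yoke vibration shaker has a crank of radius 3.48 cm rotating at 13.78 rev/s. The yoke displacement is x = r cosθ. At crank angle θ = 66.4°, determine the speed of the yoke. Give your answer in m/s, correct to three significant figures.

2.76

ω = 86.58 rad/s (from 13.78 rev/s).
x = r cosθ ⇒ ẋ = −rω sinθ.
|v| = rω|sinθ| = 0.0348·86.58·|sin 66.4°| = 2.7611 m/s.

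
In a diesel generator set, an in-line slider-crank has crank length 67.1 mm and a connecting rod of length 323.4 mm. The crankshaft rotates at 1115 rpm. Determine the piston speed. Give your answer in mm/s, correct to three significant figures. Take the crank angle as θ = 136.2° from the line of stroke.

ω = 2π·1115/60 = 116.8 rad/s
For an in-line slider-crank, x = r cosθ + √(L² − r² sin²θ), so v = −rω sinθ·[1 + r cosθ/√(L² − r² sin²θ)].
With r = 0.0671 m, L = 0.3234 m, θ = 136.2°: √(L² − r² sin²θ) = 0.32005 m.
v = −0.0671·116.8·0.69214·[1 + 0.0671·-0.72176/0.32005] = -4.6022 m/s.
|v| = 4.6022 m/s = 4602.2 mm/s.

4600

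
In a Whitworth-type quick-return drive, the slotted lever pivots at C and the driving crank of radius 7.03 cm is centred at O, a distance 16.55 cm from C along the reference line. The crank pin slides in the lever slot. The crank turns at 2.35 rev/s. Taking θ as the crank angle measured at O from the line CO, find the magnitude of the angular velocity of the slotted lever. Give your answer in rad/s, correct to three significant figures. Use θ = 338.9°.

ω = 14.77 rad/s (from 2.35 rev/s).
Crank pin A relative to C: A = (d + r cosθ, r sinθ); lever angle φ = atan2(r sinθ, d + r cosθ).
Differentiating tanφ: φ̇ = rω(d cosθ + r)/(d² + r² + 2dr cosθ).
d² + r² + 2dr cosθ = |CA|² = 0.0540415 m²;  d cosθ + r = +0.2247 m.
|ω_lever| = |0.0703·14.77·+0.2247| / 0.0540415 = 4.316 rad/s.

4.32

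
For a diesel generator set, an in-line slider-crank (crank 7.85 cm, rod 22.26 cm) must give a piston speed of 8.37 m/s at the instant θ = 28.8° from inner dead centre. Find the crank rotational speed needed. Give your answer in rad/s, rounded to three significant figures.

168

For an in-line slider-crank, |v_piston| = rω|sinθ|·[1 + r cosθ/√(L² − r² sin²θ)].
With r = 0.0785 m, L = 0.2226 m, θ = 28.8°: the bracketed kinematic factor |dx/dθ| = 0.049677 m.
ω = v/|dx/dθ| = 8.37/0.049677 = 168.49 rad/s.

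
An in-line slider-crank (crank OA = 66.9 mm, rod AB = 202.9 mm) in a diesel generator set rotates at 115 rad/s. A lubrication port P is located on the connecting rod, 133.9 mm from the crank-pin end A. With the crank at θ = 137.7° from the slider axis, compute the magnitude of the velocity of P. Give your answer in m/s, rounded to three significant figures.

4.74

ω = 115 rad/s.  Crank-pin speed |V_A| = rω = 7.6935 m/s, perpendicular to OA.
Rod angle: sinφ = −(r/L) sinθ ⇒ φ = -12.821°; ω_rod = −rω cosθ/√(L²−r²sin²θ) = +28.762 rad/s.
V_P = V_A + ω_rod × AP, with AP = 0.1339 m along the rod.
Components: V_Px = −rω sinθ − a·ω_rod·sinφ = -4.3232 m/s;  V_Py = rω cosθ + a·ω_rod·cosφ = -1.9351 m/s.
|V_P| = √(V_Px² + V_Py²) = 4.7365 m/s.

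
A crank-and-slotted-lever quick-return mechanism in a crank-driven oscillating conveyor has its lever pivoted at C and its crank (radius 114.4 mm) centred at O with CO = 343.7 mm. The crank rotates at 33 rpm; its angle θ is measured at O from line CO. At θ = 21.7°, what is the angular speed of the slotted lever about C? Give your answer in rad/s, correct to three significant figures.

ω = 3.456 rad/s (from 33 rpm).
Crank pin A relative to C: A = (d + r cosθ, r sinθ); lever angle φ = atan2(r sinθ, d + r cosθ).
Differentiating tanφ: φ̇ = rω(d cosθ + r)/(d² + r² + 2dr cosθ).
d² + r² + 2dr cosθ = |CA|² = 0.204283 m²;  d cosθ + r = +0.43374 m.
|ω_lever| = |0.1144·3.456·+0.43374| / 0.204283 = 0.8394 rad/s.

0.839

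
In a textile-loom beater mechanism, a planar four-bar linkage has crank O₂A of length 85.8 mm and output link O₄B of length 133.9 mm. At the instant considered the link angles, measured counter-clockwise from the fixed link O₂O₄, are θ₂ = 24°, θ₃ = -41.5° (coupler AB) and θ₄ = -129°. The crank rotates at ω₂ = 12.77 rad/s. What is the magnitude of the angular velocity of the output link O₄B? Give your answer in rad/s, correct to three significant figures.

ω₂ = 12.77 rad/s
Differentiating the loop-closure r₂e^{iθ₂}+r₃e^{iθ₃}=r₁+r₄e^{iθ₄} gives r₂ω₂e^{iθ₂}+r₃ω₃e^{iθ₃}=r₄ω₄e^{iθ₄}.
Eliminating the other unknown: ω₄ = r₂ω₂ sin(θ₂−θ₃) / [r₄ sin(θ₄−θ₃)].
Numerator sine = +0.90996; denominator sine = -0.99905.
Result = 0.0858·12.77·(+0.90996) / (0.1339·(-0.99905)) = -7.4531 rad/s; magnitude 7.4531 rad/s.

7.45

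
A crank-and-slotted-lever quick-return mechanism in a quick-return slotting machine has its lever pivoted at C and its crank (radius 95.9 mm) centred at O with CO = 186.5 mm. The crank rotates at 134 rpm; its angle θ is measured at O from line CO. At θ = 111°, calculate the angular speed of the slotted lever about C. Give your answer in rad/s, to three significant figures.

ω = 14.03 rad/s (from 134 rpm).
Crank pin A relative to C: A = (d + r cosθ, r sinθ); lever angle φ = atan2(r sinθ, d + r cosθ).
Differentiating tanφ: φ̇ = rω(d cosθ + r)/(d² + r² + 2dr cosθ).
d² + r² + 2dr cosθ = |CA|² = 0.03116 m²;  d cosθ + r = +0.029064 m.
|ω_lever| = |0.0959·14.03·+0.029064| / 0.03116 = 1.2552 rad/s.

1.26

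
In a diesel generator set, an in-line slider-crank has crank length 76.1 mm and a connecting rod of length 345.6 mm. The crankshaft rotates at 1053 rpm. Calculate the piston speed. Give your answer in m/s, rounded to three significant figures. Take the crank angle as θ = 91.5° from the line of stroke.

ω = 2π·1053/60 = 110.3 rad/s
For an in-line slider-crank, x = r cosθ + √(L² − r² sin²θ), so v = −rω sinθ·[1 + r cosθ/√(L² − r² sin²θ)].
With r = 0.0761 m, L = 0.3456 m, θ = 91.5°: √(L² − r² sin²θ) = 0.33712 m.
v = −0.0761·110.3·0.99966·[1 + 0.0761·-0.02618/0.33712] = -8.3391 m/s.
|v| = 8.3391 m/s.

8.34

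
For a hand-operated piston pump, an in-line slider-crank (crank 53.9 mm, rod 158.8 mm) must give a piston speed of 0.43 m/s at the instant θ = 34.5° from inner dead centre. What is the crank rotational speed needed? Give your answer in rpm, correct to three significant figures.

105

For an in-line slider-crank, |v_piston| = rω|sinθ|·[1 + r cosθ/√(L² − r² sin²θ)].
With r = 0.0539 m, L = 0.1588 m, θ = 34.5°: the bracketed kinematic factor |dx/dθ| = 0.039231 m.
ω = v/|dx/dθ| = 0.43/0.039231 = 10.961 rad/s.
N = 60ω/(2π) = 104.67 rpm.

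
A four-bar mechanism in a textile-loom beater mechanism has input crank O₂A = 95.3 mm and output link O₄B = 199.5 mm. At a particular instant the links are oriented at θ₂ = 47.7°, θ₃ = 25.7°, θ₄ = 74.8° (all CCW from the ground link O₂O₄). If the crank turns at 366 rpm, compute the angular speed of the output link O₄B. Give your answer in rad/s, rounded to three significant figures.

9.07

ω₂ = 38.33 rad/s (from 366 rpm).
Differentiating the loop-closure r₂e^{iθ₂}+r₃e^{iθ₃}=r₁+r₄e^{iθ₄} gives r₂ω₂e^{iθ₂}+r₃ω₃e^{iθ₃}=r₄ω₄e^{iθ₄}.
Eliminating the other unknown: ω₄ = r₂ω₂ sin(θ₂−θ₃) / [r₄ sin(θ₄−θ₃)].
Numerator sine = +0.37461; denominator sine = +0.75585.
Result = 0.0953·38.33·(+0.37461) / (0.1995·(+0.75585)) = +9.074 rad/s; magnitude 9.074 rad/s.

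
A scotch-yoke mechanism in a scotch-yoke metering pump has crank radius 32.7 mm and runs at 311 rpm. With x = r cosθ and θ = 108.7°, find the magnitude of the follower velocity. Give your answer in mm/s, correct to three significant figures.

ω = 32.57 rad/s (from 311 rpm).
x = r cosθ ⇒ ẋ = −rω sinθ.
|v| = rω|sinθ| = 0.0327·32.57·|sin 108.7°| = 1.0087 m/s = 1008.7 mm/s.

1010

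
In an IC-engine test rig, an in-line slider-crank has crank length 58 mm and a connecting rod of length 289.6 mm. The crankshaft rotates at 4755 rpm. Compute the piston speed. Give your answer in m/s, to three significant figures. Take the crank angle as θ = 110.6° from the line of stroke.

25.1

ω = 2π·4755/60 = 497.9 rad/s
For an in-line slider-crank, x = r cosθ + √(L² − r² sin²θ), so v = −rω sinθ·[1 + r cosθ/√(L² − r² sin²θ)].
With r = 0.058 m, L = 0.2896 m, θ = 110.6°: √(L² − r² sin²θ) = 0.28447 m.
v = −0.058·497.9·0.93606·[1 + 0.058·-0.35184/0.28447] = -25.095 m/s.
|v| = 25.095 m/s.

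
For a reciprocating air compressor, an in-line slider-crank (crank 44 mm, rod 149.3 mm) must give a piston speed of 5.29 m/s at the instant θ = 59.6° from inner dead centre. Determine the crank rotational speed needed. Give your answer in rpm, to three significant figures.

1150

For an in-line slider-crank, |v_piston| = rω|sinθ|·[1 + r cosθ/√(L² − r² sin²θ)].
With r = 0.044 m, L = 0.1493 m, θ = 59.6°: the bracketed kinematic factor |dx/dθ| = 0.043802 m.
ω = v/|dx/dθ| = 5.29/0.043802 = 120.77 rad/s.
N = 60ω/(2π) = 1153.3 rpm.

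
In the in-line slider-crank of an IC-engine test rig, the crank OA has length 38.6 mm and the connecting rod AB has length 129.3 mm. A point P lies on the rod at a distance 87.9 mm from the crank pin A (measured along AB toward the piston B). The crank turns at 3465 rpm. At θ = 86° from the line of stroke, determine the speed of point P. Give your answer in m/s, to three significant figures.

14.2

ω = 362.9 rad/s.  Crank-pin speed |V_A| = rω = 14.006 m/s, perpendicular to OA.
Rod angle: sinφ = −(r/L) sinθ ⇒ φ = -17.326°; ω_rod = −rω cosθ/√(L²−r²sin²θ) = -7.9154 rad/s.
V_P = V_A + ω_rod × AP, with AP = 0.0879 m along the rod.
Components: V_Px = −rω sinθ − a·ω_rod·sinφ = -14.179 m/s;  V_Py = rω cosθ + a·ω_rod·cosφ = +0.31283 m/s.
|V_P| = √(V_Px² + V_Py²) = 14.183 m/s.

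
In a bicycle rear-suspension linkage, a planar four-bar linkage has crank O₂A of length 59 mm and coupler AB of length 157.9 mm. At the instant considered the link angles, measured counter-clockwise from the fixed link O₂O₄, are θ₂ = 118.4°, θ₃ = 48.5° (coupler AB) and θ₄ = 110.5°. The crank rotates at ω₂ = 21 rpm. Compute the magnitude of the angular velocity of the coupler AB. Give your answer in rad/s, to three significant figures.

0.128

ω₂ = 2.199 rad/s (from 21 rpm).
Differentiating the loop-closure r₂e^{iθ₂}+r₃e^{iθ₃}=r₁+r₄e^{iθ₄} gives r₂ω₂e^{iθ₂}+r₃ω₃e^{iθ₃}=r₄ω₄e^{iθ₄}.
Eliminating the other unknown: ω₃ = r₂ω₂ sin(θ₄−θ₂) / [r₃ sin(θ₃−θ₄)].
Numerator sine = -0.13744; denominator sine = -0.88295.
Result = 0.059·2.199·(-0.13744) / (0.1579·(-0.88295)) = +0.12791 rad/s; magnitude 0.12791 rad/s.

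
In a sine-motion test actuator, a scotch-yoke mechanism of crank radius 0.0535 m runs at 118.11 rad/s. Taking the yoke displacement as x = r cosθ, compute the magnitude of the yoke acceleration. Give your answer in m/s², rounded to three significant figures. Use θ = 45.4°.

524

ω = 118.1 rad/s
x = r cosθ ⇒ ẍ = −rω² cosθ (ω constant).
|a| = rω²|cosθ| = 0.0535·(118.1)²·|cos 45.4°| = 524.03 m/s².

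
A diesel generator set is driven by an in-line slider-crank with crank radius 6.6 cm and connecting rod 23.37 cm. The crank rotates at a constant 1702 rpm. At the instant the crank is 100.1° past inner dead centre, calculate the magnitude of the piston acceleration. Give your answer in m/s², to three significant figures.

945

ω = 2π·1702/60 = 178.2 rad/s
x(θ) = r cosθ + √(L² − r² sin²θ); with ω constant, a = ω²·d²x/dθ².
d²x/dθ² = −r cosθ − r²(cos2θ)/√u − r⁴ sin²2θ/(4u^{3/2}),  u = L² − r² sin²θ = 0.0503937 m².
Substituting r = 0.066 m, L = 0.2337 m, θ = 100.1°: d²x/dθ² = +0.029735 m.
a = ω²·d²x/dθ² = (178.2)²·(+0.029735) = +944.59 m/s²;  |a| = 944.59 m/s².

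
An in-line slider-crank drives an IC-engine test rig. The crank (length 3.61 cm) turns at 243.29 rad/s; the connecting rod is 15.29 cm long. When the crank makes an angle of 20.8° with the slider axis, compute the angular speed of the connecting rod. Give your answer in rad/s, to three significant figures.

53.9

ω = 243.3 rad/s
The rod makes angle φ with the slider axis where L sinφ = r sinθ; differentiating, L cosφ·φ̇ = r ω cosθ.
L cosφ = √(L² − r² sin²θ) = 0.15236 m.
|ω_rod| = r ω |cosθ| / √(L² − r² sin²θ) = 0.0361·243.3·0.93483/0.15236 = 53.887 rad/s.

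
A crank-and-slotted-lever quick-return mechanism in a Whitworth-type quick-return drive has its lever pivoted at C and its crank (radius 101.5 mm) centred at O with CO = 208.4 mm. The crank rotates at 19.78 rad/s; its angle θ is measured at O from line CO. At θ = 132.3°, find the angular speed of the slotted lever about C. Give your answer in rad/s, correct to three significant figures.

3.08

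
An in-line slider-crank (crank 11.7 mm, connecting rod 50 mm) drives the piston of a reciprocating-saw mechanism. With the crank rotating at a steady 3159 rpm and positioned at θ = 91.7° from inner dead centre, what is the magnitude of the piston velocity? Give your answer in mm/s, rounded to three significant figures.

3840

ω = 2π·3159/60 = 330.8 rad/s
For an in-line slider-crank, x = r cosθ + √(L² − r² sin²θ), so v = −rω sinθ·[1 + r cosθ/√(L² − r² sin²θ)].
With r = 0.0117 m, L = 0.05 m, θ = 91.7°: √(L² − r² sin²θ) = 0.048613 m.
v = −0.0117·330.8·0.99956·[1 + 0.0117·-0.02967/0.048613] = -3.8411 m/s.
|v| = 3.8411 m/s = 3841.1 mm/s.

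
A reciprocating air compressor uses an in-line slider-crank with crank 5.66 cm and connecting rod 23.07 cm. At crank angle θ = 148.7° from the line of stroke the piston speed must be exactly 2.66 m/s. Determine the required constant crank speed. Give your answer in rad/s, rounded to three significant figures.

115

For an in-line slider-crank, |v_piston| = rω|sinθ|·[1 + r cosθ/√(L² − r² sin²θ)].
With r = 0.0566 m, L = 0.2307 m, θ = 148.7°: the bracketed kinematic factor |dx/dθ| = 0.02319 m.
ω = v/|dx/dθ| = 2.66/0.02319 = 114.71 rad/s.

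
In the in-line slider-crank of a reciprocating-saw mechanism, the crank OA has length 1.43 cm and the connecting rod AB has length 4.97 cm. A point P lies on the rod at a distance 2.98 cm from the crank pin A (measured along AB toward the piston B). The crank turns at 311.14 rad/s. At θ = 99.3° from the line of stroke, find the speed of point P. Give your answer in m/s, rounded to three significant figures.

4.27

ω = 311.1 rad/s.  Crank-pin speed |V_A| = rω = 4.4493 m/s, perpendicular to OA.
Rod angle: sinφ = −(r/L) sinθ ⇒ φ = -16.496°; ω_rod = −rω cosθ/√(L²−r²sin²θ) = +15.088 rad/s.
V_P = V_A + ω_rod × AP, with AP = 0.0298 m along the rod.
Components: V_Px = −rω sinθ − a·ω_rod·sinφ = -4.2631 m/s;  V_Py = rω cosθ + a·ω_rod·cosφ = -0.2879 m/s.
|V_P| = √(V_Px² + V_Py²) = 4.2729 m/s.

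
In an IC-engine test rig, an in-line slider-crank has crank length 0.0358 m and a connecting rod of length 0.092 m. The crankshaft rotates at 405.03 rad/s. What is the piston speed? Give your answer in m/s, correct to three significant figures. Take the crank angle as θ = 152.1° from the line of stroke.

ω = 405 rad/s
For an in-line slider-crank, x = r cosθ + √(L² − r² sin²θ), so v = −rω sinθ·[1 + r cosθ/√(L² − r² sin²θ)].
With r = 0.0358 m, L = 0.092 m, θ = 152.1°: √(L² − r² sin²θ) = 0.090462 m.
v = −0.0358·405·0.46793·[1 + 0.0358·-0.88377/0.090462] = -4.412 m/s.
|v| = 4.412 m/s.

4.41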